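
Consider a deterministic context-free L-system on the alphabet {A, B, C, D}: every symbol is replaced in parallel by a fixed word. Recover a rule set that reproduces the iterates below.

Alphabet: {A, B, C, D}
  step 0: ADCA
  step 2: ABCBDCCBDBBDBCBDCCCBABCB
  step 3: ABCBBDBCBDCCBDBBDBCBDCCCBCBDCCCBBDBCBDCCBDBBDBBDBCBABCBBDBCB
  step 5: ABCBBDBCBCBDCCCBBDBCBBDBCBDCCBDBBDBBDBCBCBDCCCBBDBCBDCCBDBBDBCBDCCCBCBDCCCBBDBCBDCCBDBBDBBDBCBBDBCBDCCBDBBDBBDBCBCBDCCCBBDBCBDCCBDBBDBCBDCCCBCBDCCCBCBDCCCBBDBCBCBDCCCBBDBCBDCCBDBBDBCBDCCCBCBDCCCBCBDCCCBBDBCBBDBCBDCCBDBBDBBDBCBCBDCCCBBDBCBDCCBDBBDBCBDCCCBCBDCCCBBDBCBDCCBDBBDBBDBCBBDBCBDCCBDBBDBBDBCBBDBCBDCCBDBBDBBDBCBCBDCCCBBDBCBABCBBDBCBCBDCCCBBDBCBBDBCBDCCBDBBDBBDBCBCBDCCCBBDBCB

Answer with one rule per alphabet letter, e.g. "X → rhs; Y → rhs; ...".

  step 2 ⇒ step 3: ABCBDCCBDBBDBCBDCCCBABCB ⇒ AB·CB·BDB·CB·DCC·BDB·BDB·CB·DCC·CB·CB·DCC·CB·BDB·CB·DCC·BDB·BDB·BDB·CB·AB·CB·BDB·CB
    A ↦ AB
    B ↦ CB
    C ↦ BDB
    D ↦ DCC

A->AB, B->CB, C->BDB, D->DCC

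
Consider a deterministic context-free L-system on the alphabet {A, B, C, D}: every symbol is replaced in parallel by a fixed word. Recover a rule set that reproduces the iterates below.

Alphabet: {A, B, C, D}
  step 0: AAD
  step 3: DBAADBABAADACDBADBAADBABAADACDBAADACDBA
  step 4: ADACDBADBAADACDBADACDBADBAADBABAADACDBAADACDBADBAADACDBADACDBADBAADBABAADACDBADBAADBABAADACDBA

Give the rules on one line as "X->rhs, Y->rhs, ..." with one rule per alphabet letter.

A->DBA, B->DAC, C->BA, D->A

  step 3 ⇒ step 4: DBAADBABAADACDBADBAADBABAADACDBAADACDBA ⇒ A·DAC·DBA·DBA·A·DAC·DBA·DAC·DBA·DBA·A·DBA·BA·A·DAC·DBA·A·DAC·DBA·DBA·A·DAC·DBA·DAC·DBA·DBA·A·DBA·BA·A·DAC·DBA·DBA·A·DBA·BA·A·DAC·DBA
    A ↦ DBA
    B ↦ DAC
    C ↦ BA
    D ↦ A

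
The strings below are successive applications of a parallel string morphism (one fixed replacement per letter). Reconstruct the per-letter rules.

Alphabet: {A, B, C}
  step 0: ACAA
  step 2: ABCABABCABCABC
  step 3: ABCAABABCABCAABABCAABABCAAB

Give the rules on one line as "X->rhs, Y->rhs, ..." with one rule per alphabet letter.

A->AB, B->C, C->AAB

  step 2 ⇒ step 3: ABCABABCABCABC ⇒ AB·C·AAB·AB·C·AB·C·AAB·AB·C·AAB·AB·C·AAB
    A ↦ AB
    B ↦ C
    C ↦ AAB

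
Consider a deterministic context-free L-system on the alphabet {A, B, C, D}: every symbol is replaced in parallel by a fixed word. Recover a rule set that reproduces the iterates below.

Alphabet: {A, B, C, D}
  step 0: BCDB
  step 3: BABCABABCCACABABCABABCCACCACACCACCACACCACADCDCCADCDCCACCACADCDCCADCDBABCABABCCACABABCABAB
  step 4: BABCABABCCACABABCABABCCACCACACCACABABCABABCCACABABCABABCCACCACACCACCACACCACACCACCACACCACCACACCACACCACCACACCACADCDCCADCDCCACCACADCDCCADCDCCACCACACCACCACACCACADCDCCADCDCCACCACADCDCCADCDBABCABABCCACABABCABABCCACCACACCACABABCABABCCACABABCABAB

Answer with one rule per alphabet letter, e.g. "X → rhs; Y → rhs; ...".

A->CA, B->BAB, C->CCA, D->DCD

  step 3 ⇒ step 4: BABCABABCCACABABCABABCCACCACACCACCACACCACADCDCCADCDCCACCACADCDCCADCDBABCABABCCACABABCABAB ⇒ BAB·CA·BAB·CCA·CA·BAB·CA·BAB·CCA·CCA·CA·CCA·CA·BAB·CA·BAB·CCA·CA·BAB·CA·BAB·CCA·CCA·CA·CCA·CCA·CA·CCA·CA·CCA·CCA·CA·CCA·CCA·CA·CCA·CA·CCA·CCA·CA·CCA·CA·DCD·CCA·DCD·CCA·CCA·CA·DCD·CCA·DCD·CCA·CCA·CA·CCA·CCA·CA·CCA·CA·DCD·CCA·DCD·CCA·CCA·CA·DCD·CCA·DCD·BAB·CA·BAB·CCA·CA·BAB·CA·BAB·CCA·CCA·CA·CCA·CA·BAB·CA·BAB·CCA·CA·BAB·CA·BAB
    A ↦ CA
    B ↦ BAB
    C ↦ CCA
    D ↦ DCD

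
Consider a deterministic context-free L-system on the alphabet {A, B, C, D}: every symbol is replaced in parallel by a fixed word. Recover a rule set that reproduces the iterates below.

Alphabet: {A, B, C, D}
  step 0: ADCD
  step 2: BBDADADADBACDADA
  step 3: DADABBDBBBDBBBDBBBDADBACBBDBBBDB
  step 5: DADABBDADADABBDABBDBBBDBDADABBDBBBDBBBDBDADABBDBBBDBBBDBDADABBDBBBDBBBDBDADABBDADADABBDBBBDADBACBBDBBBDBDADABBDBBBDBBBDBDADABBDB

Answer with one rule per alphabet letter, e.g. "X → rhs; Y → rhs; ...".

  step 2 ⇒ step 3: BBDADADADBACDADA ⇒ DA·DA·BB·DB·BB·DB·BB·DB·BB·DA·DB·AC·BB·DB·BB·DB
    A ↦ DB
    B ↦ DA
    C ↦ AC
    D ↦ BB

A->DB, B->DA, C->AC, D->BB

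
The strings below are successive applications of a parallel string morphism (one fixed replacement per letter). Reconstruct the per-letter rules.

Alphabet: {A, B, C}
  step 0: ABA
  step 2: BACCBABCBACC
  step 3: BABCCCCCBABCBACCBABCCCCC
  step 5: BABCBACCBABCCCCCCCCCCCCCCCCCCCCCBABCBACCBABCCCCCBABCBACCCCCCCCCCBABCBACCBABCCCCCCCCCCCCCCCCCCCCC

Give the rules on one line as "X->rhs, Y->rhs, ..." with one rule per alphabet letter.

  step 2 ⇒ step 3: BACCBABCBACC ⇒ BA·BC·CC·CC·BA·BC·BA·CC·BA·BC·CC·CC
    A ↦ BC
    B ↦ BA
    C ↦ CC

A->BC, B->BA, C->CC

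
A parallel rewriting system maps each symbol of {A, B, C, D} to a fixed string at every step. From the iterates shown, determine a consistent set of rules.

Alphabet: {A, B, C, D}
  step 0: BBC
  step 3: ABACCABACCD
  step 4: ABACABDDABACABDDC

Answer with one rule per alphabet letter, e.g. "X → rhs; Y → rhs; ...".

A->AB, B->AC, C->D, D->C

  step 3 ⇒ step 4: ABACCABACCD ⇒ AB·AC·AB·D·D·AB·AC·AB·D·D·C
    A ↦ AB
    B ↦ AC
    C ↦ D
    D ↦ C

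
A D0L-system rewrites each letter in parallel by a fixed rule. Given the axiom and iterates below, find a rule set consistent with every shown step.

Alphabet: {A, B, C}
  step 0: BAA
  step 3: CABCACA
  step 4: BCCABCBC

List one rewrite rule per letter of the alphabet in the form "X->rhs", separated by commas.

  step 3 ⇒ step 4: CABCACA ⇒ B·C·CA·B·C·B·C
    A ↦ C
    B ↦ CA
    C ↦ B

A->C, B->CA, C->B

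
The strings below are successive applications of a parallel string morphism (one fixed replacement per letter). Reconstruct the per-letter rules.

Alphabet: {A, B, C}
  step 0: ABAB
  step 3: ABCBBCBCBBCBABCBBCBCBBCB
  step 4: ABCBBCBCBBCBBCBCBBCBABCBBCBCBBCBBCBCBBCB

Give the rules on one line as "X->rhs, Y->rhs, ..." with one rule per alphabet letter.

  step 3 ⇒ step 4: ABCBBCBCBBCBABCBBCBCBBCB ⇒ AB·CB·B·CB·CB·B·CB·B·CB·CB·B·CB·AB·CB·B·CB·CB·B·CB·B·CB·CB·B·CB
    A ↦ AB
    B ↦ CB
    C ↦ B

A->AB, B->CB, C->B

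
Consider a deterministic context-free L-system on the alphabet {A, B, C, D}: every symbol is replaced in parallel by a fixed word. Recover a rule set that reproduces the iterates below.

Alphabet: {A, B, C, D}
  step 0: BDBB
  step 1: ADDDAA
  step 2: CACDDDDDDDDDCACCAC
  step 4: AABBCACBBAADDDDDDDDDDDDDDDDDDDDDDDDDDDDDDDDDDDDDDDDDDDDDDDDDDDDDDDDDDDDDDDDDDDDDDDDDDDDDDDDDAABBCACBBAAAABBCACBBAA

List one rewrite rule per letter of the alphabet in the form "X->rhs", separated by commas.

A->CAC, B->A, C->BB, D->DDD

  step 1 ⇒ step 2: ADDDAA ⇒ CAC·DDD·DDD·DDD·CAC·CAC
    A ↦ CAC
    D ↦ DDD
  step 0 ⇒ step 1: BDBB ⇒ A·DDD·A·A
    B ↦ A
    C ↦ BB  (constrained at step 2)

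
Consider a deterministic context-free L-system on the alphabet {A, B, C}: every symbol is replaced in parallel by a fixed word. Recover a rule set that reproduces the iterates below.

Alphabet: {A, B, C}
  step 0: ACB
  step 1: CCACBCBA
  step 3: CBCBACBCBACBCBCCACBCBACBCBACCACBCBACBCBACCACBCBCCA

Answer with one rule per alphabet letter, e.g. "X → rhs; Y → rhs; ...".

  step 0 ⇒ step 1: ACB ⇒ CCA·CB·CBA
    A ↦ CCA
    B ↦ CBA
    C ↦ CB

A->CCA, B->CBA, C->CB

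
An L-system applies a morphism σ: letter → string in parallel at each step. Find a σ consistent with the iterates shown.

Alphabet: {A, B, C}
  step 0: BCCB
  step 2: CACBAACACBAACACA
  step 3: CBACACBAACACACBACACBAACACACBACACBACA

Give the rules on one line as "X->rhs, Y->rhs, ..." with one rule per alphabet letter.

  step 2 ⇒ step 3: CACBAACACBAACACA ⇒ CBA·CA·CBA·A·CA·CA·CBA·CA·CBA·A·CA·CA·CBA·CA·CBA·CA
    A ↦ CA
    B ↦ A
    C ↦ CBA

A->CA, B->A, C->CBA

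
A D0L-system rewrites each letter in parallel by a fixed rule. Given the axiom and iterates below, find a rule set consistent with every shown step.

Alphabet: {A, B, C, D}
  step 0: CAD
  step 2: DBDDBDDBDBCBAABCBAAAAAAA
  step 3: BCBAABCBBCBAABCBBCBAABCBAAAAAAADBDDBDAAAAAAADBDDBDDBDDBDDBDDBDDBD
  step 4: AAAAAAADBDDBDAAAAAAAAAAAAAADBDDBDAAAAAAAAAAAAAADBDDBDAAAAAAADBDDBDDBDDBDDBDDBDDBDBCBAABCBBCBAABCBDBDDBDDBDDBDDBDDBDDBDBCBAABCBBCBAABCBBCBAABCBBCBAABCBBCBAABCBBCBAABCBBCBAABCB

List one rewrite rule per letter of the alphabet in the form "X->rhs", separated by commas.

  step 3 ⇒ step 4: BCBAABCBBCBAABCBBCBAABCBAAAAAAADBDDBDAAAAAAADBDDBDDBDDBDDBDDBDDBD ⇒ AA·AAA·AA·DBD·DBD·AA·AAA·AA·AA·AAA·AA·DBD·DBD·AA·AAA·AA·AA·AAA·AA·DBD·DBD·AA·AAA·AA·DBD·DBD·DBD·DBD·DBD·DBD·DBD·BCB·AA·BCB·BCB·AA·BCB·DBD·DBD·DBD·DBD·DBD·DBD·DBD·BCB·AA·BCB·BCB·AA·BCB·BCB·AA·BCB·BCB·AA·BCB·BCB·AA·BCB·BCB·AA·BCB·BCB·AA·BCB
    A ↦ DBD
    B ↦ AA
    C ↦ AAA
    D ↦ BCB

A->DBD, B->AA, C->AAA, D->BCB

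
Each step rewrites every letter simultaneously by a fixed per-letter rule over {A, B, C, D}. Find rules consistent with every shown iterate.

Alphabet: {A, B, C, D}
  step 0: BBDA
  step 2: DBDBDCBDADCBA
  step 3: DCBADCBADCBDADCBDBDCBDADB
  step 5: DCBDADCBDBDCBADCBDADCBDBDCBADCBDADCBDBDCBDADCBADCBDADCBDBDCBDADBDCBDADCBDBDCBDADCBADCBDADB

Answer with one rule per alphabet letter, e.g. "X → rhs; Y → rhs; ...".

  step 2 ⇒ step 3: DBDBDCBDADCBA ⇒ DCB·A·DCB·A·DCB·D·A·DCB·DB·DCB·D·A·DB
    A ↦ DB
    B ↦ A
    C ↦ D
    D ↦ DCB

A->DB, B->A, C->D, D->DCB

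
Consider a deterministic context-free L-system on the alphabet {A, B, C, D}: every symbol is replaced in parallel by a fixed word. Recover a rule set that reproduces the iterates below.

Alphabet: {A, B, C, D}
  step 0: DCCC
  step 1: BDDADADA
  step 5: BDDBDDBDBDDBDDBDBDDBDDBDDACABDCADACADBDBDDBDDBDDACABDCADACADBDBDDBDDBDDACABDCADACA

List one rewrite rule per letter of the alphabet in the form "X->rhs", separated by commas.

  step 0 ⇒ step 1: DCCC ⇒ BD·DA·DA·DA
    C ↦ DA
    D ↦ BD
    A ↦ CA  (constrained at step 1)
    B ↦ D  (constrained at step 1)

A->CA, B->D, C->DA, D->BD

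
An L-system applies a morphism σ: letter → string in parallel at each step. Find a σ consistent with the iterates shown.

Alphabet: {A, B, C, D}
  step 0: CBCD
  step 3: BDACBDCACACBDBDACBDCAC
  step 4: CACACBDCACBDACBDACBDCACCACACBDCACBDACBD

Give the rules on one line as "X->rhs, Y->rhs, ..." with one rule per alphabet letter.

  step 3 ⇒ step 4: BDACBDCACACBDBDACBDCAC ⇒ CA·C·AC·BD·CA·C·BD·AC·BD·AC·BD·CA·C·CA·C·AC·BD·CA·C·BD·AC·BD
    A ↦ AC
    B ↦ CA
    C ↦ BD
    D ↦ C

A->AC, B->CA, C->BD, D->C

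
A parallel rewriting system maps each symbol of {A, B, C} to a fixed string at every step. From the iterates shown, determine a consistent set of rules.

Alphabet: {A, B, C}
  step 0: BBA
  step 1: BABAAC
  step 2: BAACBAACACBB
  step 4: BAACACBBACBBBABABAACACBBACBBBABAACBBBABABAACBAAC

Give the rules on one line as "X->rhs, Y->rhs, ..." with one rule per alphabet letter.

  step 1 ⇒ step 2: BABAAC ⇒ BA·AC·BA·AC·AC·BB
    A ↦ AC
    B ↦ BA
    C ↦ BB

A->AC, B->BA, C->BB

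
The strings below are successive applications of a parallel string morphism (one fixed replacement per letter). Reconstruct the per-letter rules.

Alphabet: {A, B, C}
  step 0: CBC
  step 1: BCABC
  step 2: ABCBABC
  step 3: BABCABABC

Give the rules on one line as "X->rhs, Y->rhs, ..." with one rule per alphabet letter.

  step 2 ⇒ step 3: ABCBABC ⇒ B·A·BC·A·B·A·BC
    A ↦ B
    B ↦ A
    C ↦ BC

A->B, B->A, C->BC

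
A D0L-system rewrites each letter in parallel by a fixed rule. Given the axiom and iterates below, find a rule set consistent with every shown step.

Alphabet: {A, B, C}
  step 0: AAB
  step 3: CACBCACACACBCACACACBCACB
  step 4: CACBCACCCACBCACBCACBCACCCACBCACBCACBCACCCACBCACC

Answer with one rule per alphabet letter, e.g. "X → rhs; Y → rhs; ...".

  step 3 ⇒ step 4: CACBCACACACBCACACACBCACB ⇒ CA·CB·CA·CC·CA·CB·CA·CB·CA·CB·CA·CC·CA·CB·CA·CB·CA·CB·CA·CC·CA·CB·CA·CC
    A ↦ CB
    B ↦ CC
    C ↦ CA

A->CB, B->CC, C->CA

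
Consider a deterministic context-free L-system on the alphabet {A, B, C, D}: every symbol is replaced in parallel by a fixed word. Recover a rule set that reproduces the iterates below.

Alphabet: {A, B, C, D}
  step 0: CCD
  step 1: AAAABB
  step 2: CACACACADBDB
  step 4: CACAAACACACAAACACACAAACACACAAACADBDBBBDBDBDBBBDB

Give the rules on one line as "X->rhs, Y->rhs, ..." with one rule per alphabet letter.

  step 1 ⇒ step 2: AAAABB ⇒ CA·CA·CA·CA·DB·DB
    A ↦ CA
    B ↦ DB
  step 0 ⇒ step 1: CCD ⇒ AA·AA·BB
    C ↦ AA
  step 0 ⇒ step 1: CCD ⇒ AA·AA·BB
    D ↦ BB

A->CA, B->DB, C->AA, D->BB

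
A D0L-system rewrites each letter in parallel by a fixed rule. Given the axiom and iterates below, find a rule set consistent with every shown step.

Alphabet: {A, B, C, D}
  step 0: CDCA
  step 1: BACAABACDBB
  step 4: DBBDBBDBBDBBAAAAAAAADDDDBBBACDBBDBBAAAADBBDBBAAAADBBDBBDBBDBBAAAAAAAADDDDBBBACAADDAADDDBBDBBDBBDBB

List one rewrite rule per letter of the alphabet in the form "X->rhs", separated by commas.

  step 0 ⇒ step 1: CDCA ⇒ BAC·AA·BAC·DBB
    A ↦ DBB
    C ↦ BAC
    D ↦ AA
    B ↦ D  (constrained at step 1)

A->DBB, B->D, C->BAC, D->AA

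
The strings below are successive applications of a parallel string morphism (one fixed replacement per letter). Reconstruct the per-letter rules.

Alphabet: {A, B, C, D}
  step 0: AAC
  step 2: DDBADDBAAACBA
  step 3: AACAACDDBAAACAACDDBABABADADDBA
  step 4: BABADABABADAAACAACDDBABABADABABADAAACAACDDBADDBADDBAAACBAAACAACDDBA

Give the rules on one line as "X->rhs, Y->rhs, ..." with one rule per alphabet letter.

A->BA, B->DD, C->DA, D->AAC

  step 3 ⇒ step 4: AACAACDDBAAACAACDDBABABADADDBA ⇒ BA·BA·DA·BA·BA·DA·AAC·AAC·DD·BA·BA·BA·DA·BA·BA·DA·AAC·AAC·DD·BA·DD·BA·DD·BA·AAC·BA·AAC·AAC·DD·BA
    A ↦ BA
    B ↦ DD
    C ↦ DA
    D ↦ AAC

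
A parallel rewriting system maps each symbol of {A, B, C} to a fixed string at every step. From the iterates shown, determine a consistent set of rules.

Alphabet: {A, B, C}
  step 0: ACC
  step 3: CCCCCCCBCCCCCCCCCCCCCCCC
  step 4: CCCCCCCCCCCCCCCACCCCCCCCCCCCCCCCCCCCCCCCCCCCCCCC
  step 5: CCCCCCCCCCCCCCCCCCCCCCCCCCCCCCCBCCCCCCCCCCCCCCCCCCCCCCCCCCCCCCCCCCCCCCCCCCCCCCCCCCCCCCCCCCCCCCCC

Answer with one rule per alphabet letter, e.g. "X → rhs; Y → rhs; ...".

  step 4 ⇒ step 5: CCCCCCCCCCCCCCCACCCCCCCCCCCCCCCCCCCCCCCCCCCCCCCC ⇒ CC·CC·CC·CC·CC·CC·CC·CC·CC·CC·CC·CC·CC·CC·CC·CB·CC·CC·CC·CC·CC·CC·CC·CC·CC·CC·CC·CC·CC·CC·CC·CC·CC·CC·CC·CC·CC·CC·CC·CC·CC·CC·CC·CC·CC·CC·CC·CC
    A ↦ CB
    C ↦ CC
  step 3 ⇒ step 4: CCCCCCCBCCCCCCCCCCCCCCCC ⇒ CC·CC·CC·CC·CC·CC·CC·CA·CC·CC·CC·CC·CC·CC·CC·CC·CC·CC·CC·CC·CC·CC·CC·CC
    B ↦ CA

A->CB, B->CA, C->CC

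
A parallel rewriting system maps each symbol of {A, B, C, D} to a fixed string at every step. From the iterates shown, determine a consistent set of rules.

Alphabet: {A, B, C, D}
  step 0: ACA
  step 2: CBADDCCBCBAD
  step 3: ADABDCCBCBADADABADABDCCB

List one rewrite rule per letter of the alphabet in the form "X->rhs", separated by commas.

A->DC, B->AB, C->AD, D->CB

  step 2 ⇒ step 3: CBADDCCBCBAD ⇒ AD·AB·DC·CB·CB·AD·AD·AB·AD·AB·DC·CB
    A ↦ DC
    B ↦ AB
    C ↦ AD
    D ↦ CB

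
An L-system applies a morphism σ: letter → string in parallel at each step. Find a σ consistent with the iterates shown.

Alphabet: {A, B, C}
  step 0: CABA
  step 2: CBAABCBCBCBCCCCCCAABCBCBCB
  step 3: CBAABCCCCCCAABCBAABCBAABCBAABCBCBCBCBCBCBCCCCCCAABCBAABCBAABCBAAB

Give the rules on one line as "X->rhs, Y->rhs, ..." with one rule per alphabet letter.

A->CCC, B->AAB, C->CB

  step 2 ⇒ step 3: CBAABCBCBCBCCCCCCAABCBCBCB ⇒ CB·AAB·CCC·CCC·AAB·CB·AAB·CB·AAB·CB·AAB·CB·CB·CB·CB·CB·CB·CCC·CCC·AAB·CB·AAB·CB·AAB·CB·AAB
    A ↦ CCC
    B ↦ AAB
    C ↦ CB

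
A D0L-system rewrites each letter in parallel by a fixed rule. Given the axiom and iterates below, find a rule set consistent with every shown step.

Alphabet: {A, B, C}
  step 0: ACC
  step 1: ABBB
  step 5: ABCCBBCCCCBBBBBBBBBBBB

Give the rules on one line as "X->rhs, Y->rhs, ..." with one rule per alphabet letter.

A->AB, B->CC, C->B

  step 0 ⇒ step 1: ACC ⇒ AB·B·B
    A ↦ AB
    C ↦ B
    B ↦ CC  (constrained at step 1)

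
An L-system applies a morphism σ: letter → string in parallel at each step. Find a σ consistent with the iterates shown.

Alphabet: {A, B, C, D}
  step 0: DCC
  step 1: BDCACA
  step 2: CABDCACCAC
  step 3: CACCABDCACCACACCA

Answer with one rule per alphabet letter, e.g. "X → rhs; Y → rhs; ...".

A->C, B->CA, C->CA, D->BD

  step 2 ⇒ step 3: CABDCACCAC ⇒ CA·C·CA·BD·CA·C·CA·CA·C·CA
    A ↦ C
    B ↦ CA
    C ↦ CA
    D ↦ BD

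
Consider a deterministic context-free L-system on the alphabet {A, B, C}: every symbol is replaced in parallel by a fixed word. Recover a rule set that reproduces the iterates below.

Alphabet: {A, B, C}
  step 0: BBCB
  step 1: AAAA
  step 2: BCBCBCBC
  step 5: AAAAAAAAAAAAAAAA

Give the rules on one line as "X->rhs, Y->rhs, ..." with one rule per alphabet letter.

  step 1 ⇒ step 2: AAAA ⇒ BC·BC·BC·BC
    A ↦ BC
  step 0 ⇒ step 1: BBCB ⇒ A·A·A·A
    B ↦ A
  step 0 ⇒ step 1: BBCB ⇒ A·A·A·A
    C ↦ A

A->BC, B->A, C->A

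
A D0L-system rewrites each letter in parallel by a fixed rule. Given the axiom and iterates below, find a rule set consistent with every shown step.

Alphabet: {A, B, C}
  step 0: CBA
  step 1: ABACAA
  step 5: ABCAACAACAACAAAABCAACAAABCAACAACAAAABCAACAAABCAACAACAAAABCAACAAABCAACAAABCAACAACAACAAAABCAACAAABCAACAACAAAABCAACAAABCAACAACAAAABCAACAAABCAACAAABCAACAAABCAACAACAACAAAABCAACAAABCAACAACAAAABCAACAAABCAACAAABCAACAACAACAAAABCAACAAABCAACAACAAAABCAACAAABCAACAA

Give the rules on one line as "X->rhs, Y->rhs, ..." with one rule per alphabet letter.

A->CAA, B->A, C->AB

  step 0 ⇒ step 1: CBA ⇒ AB·A·CAA
    A ↦ CAA
    B ↦ A
    C ↦ AB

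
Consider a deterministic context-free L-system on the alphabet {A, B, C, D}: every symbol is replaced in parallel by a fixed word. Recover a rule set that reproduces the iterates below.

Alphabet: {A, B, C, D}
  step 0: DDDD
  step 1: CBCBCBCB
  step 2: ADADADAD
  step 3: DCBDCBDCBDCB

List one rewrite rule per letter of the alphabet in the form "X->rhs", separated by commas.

A->D, B->D, C->A, D->CB

  step 2 ⇒ step 3: ADADADAD ⇒ D·CB·D·CB·D·CB·D·CB
    A ↦ D
    D ↦ CB
  step 1 ⇒ step 2: CBCBCBCB ⇒ A·D·A·D·A·D·A·D
    B ↦ D
  step 1 ⇒ step 2: CBCBCBCB ⇒ A·D·A·D·A·D·A·D
    C ↦ A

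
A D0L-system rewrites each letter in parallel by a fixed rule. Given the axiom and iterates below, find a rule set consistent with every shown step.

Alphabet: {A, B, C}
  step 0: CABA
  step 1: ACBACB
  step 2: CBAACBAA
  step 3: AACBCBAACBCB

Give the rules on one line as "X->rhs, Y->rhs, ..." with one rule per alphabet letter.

  step 2 ⇒ step 3: CBAACBAA ⇒ A·A·CB·CB·A·A·CB·CB
    A ↦ CB
    B ↦ A
    C ↦ A

A->CB, B->A, C->A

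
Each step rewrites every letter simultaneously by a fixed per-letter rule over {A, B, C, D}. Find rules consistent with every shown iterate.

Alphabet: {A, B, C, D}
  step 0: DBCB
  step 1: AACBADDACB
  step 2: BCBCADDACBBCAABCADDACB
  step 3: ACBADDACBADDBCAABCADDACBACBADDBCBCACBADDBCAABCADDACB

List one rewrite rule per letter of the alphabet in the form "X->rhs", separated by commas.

  step 2 ⇒ step 3: BCBCADDACBBCAABCADDACB ⇒ ACB·ADD·ACB·ADD·BC·A·A·BC·ADD·ACB·ACB·ADD·BC·BC·ACB·ADD·BC·A·A·BC·ADD·ACB
    A ↦ BC
    B ↦ ACB
    C ↦ ADD
    D ↦ A

A->BC, B->ACB, C->ADD, D->A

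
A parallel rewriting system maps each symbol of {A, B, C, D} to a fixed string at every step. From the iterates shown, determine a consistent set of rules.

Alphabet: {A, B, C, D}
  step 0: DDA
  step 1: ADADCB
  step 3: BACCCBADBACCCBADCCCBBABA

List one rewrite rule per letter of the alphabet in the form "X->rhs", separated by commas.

A->CB, B->CC, C->BA, D->AD

  step 0 ⇒ step 1: DDA ⇒ AD·AD·CB
    A ↦ CB
    D ↦ AD
    B ↦ CC  (constrained at step 1)
    C ↦ BA  (constrained at step 1)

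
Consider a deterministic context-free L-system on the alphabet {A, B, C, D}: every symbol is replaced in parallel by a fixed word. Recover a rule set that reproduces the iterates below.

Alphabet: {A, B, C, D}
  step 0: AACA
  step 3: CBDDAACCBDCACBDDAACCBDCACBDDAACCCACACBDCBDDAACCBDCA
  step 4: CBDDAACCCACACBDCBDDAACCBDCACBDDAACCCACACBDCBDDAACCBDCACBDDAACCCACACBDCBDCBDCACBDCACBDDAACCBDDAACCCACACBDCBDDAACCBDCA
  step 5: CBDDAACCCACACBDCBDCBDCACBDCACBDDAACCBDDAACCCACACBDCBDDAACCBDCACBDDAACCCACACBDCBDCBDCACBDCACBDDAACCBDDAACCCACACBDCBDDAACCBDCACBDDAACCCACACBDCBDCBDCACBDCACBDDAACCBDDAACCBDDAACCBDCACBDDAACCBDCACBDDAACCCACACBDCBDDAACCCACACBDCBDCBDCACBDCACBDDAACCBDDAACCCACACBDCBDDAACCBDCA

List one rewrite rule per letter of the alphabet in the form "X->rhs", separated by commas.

  step 4 ⇒ step 5: CBDDAACCCACACBDCBDDAACCBDCACBDDAACCCACACBDCBDDAACCBDCACBDDAACCCACACBDCBDCBDCACBDCACBDDAACCBDDAACCCACACBDCBDDAACCBDCA ⇒ CBD·DAA·C·C·CA·CA·CBD·CBD·CBD·CA·CBD·CA·CBD·DAA·C·CBD·DAA·C·C·CA·CA·CBD·CBD·DAA·C·CBD·CA·CBD·DAA·C·C·CA·CA·CBD·CBD·CBD·CA·CBD·CA·CBD·DAA·C·CBD·DAA·C·C·CA·CA·CBD·CBD·DAA·C·CBD·CA·CBD·DAA·C·C·CA·CA·CBD·CBD·CBD·CA·CBD·CA·CBD·DAA·C·CBD·DAA·C·CBD·DAA·C·CBD·CA·CBD·DAA·C·CBD·CA·CBD·DAA·C·C·CA·CA·CBD·CBD·DAA·C·C·CA·CA·CBD·CBD·CBD·CA·CBD·CA·CBD·DAA·C·CBD·DAA·C·C·CA·CA·CBD·CBD·DAA·C·CBD·CA
    A ↦ CA
    B ↦ DAA
    C ↦ CBD
    D ↦ C

A->CA, B->DAA, C->CBD, D->C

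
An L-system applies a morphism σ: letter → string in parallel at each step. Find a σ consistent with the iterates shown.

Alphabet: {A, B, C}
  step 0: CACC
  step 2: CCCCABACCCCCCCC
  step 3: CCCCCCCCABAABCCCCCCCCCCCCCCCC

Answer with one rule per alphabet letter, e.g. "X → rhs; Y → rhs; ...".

A->AB, B->A, C->CC

  step 2 ⇒ step 3: CCCCABACCCCCCCC ⇒ CC·CC·CC·CC·AB·A·AB·CC·CC·CC·CC·CC·CC·CC·CC
    A ↦ AB
    B ↦ A
    C ↦ CC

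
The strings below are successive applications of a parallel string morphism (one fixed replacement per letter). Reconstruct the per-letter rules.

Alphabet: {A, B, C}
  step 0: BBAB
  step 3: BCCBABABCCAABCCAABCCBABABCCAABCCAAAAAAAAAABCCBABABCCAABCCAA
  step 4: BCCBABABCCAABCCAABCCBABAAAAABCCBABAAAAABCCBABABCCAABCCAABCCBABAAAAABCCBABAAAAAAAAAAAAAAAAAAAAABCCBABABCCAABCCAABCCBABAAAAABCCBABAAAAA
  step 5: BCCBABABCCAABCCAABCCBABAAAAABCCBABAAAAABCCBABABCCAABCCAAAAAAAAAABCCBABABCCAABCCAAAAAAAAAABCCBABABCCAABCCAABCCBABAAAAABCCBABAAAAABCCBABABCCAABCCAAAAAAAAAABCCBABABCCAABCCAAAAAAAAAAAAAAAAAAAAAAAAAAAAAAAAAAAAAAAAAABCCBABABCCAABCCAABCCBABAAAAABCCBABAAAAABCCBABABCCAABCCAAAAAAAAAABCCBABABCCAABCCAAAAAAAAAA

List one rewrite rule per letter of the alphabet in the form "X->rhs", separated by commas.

A->AA, B->BCC, C->BA

  step 4 ⇒ step 5: BCCBABABCCAABCCAABCCBABAAAAABCCBABAAAAABCCBABABCCAABCCAABCCBABAAAAABCCBABAAAAAAAAAAAAAAAAAAAAABCCBABABCCAABCCAABCCBABAAAAABCCBABAAAAA ⇒ BCC·BA·BA·BCC·AA·BCC·AA·BCC·BA·BA·AA·AA·BCC·BA·BA·AA·AA·BCC·BA·BA·BCC·AA·BCC·AA·AA·AA·AA·AA·BCC·BA·BA·BCC·AA·BCC·AA·AA·AA·AA·AA·BCC·BA·BA·BCC·AA·BCC·AA·BCC·BA·BA·AA·AA·BCC·BA·BA·AA·AA·BCC·BA·BA·BCC·AA·BCC·AA·AA·AA·AA·AA·BCC·BA·BA·BCC·AA·BCC·AA·AA·AA·AA·AA·AA·AA·AA·AA·AA·AA·AA·AA·AA·AA·AA·AA·AA·AA·AA·AA·BCC·BA·BA·BCC·AA·BCC·AA·BCC·BA·BA·AA·AA·BCC·BA·BA·AA·AA·BCC·BA·BA·BCC·AA·BCC·AA·AA·AA·AA·AA·BCC·BA·BA·BCC·AA·BCC·AA·AA·AA·AA·AA
    A ↦ AA
    B ↦ BCC
    C ↦ BA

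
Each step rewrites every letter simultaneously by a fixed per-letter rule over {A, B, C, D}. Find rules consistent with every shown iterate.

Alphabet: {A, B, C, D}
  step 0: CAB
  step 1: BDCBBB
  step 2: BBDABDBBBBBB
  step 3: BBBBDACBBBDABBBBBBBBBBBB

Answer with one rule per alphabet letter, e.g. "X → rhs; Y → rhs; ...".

A->CB, B->BB, C->BD, D->DA

  step 2 ⇒ step 3: BBDABDBBBBBB ⇒ BB·BB·DA·CB·BB·DA·BB·BB·BB·BB·BB·BB
    A ↦ CB
    B ↦ BB
    D ↦ DA
  step 0 ⇒ step 1: CAB ⇒ BD·CB·BB
    C ↦ BD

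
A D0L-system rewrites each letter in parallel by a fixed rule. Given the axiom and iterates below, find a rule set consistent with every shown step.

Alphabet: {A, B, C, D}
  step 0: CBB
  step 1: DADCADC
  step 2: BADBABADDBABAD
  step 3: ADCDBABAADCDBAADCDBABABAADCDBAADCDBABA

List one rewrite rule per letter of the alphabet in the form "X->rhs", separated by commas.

A->DBA, B->ADC, C->D, D->BA

  step 2 ⇒ step 3: BADBABADDBABAD ⇒ ADC·DBA·BA·ADC·DBA·ADC·DBA·BA·BA·ADC·DBA·ADC·DBA·BA
    A ↦ DBA
    B ↦ ADC
    D ↦ BA
  step 0 ⇒ step 1: CBB ⇒ D·ADC·ADC
    C ↦ D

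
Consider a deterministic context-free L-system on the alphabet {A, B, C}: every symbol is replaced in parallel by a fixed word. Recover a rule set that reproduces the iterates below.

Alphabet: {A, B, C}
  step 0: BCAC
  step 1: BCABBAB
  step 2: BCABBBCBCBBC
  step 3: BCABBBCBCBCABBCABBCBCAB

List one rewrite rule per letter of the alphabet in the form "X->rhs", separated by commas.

  step 2 ⇒ step 3: BCABBBCBCBBC ⇒ BC·AB·B·BC·BC·BC·AB·BC·AB·BC·BC·AB
    A ↦ B
    B ↦ BC
    C ↦ AB

A->B, B->BC, C->AB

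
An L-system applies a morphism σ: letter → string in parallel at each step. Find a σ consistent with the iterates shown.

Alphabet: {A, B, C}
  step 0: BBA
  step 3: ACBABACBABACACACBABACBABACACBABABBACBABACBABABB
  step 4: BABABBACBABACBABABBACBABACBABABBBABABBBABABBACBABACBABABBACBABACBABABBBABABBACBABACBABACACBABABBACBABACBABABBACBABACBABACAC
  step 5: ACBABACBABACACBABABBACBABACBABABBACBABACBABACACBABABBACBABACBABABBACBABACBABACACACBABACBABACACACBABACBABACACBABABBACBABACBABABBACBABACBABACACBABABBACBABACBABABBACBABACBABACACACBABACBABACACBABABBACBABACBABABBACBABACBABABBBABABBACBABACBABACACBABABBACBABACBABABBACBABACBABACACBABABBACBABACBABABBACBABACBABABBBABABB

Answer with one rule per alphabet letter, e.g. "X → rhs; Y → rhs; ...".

A->BAB, B->AC, C->ABB

  step 4 ⇒ step 5: BABABBACBABACBABABBACBABACBABABBBABABBBABABBACBABACBABABBACBABACBABABBBABABBACBABACBABACACBABABBACBABACBABABBACBABACBABACAC ⇒ AC·BAB·AC·BAB·AC·AC·BAB·ABB·AC·BAB·AC·BAB·ABB·AC·BAB·AC·BAB·AC·AC·BAB·ABB·AC·BAB·AC·BAB·ABB·AC·BAB·AC·BAB·AC·AC·AC·BAB·AC·BAB·AC·AC·AC·BAB·AC·BAB·AC·AC·BAB·ABB·AC·BAB·AC·BAB·ABB·AC·BAB·AC·BAB·AC·AC·BAB·ABB·AC·BAB·AC·BAB·ABB·AC·BAB·AC·BAB·AC·AC·AC·BAB·AC·BAB·AC·AC·BAB·ABB·AC·BAB·AC·BAB·ABB·AC·BAB·AC·BAB·ABB·BAB·ABB·AC·BAB·AC·BAB·AC·AC·BAB·ABB·AC·BAB·AC·BAB·ABB·AC·BAB·AC·BAB·AC·AC·BAB·ABB·AC·BAB·AC·BAB·ABB·AC·BAB·AC·BAB·ABB·BAB·ABB
    A ↦ BAB
    B ↦ AC
    C ↦ ABB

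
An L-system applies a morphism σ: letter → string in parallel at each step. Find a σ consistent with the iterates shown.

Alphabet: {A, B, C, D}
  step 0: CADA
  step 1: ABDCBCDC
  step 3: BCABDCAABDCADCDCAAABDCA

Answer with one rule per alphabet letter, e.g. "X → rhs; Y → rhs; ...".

A->DC, B->A, C->AB, D->BC

  step 0 ⇒ step 1: CADA ⇒ AB·DC·BC·DC
    A ↦ DC
    C ↦ AB
    D ↦ BC
    B ↦ A  (constrained at step 1)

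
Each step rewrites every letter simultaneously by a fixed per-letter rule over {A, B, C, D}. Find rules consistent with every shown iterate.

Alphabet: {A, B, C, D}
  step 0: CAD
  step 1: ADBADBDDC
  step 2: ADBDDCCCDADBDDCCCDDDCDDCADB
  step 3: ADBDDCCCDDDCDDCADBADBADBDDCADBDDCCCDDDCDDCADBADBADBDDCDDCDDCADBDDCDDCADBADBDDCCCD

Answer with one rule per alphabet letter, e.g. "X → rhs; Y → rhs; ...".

  step 2 ⇒ step 3: ADBDDCCCDADBDDCCCDDDCDDCADB ⇒ ADB·DDC·CCD·DDC·DDC·ADB·ADB·ADB·DDC·ADB·DDC·CCD·DDC·DDC·ADB·ADB·ADB·DDC·DDC·DDC·ADB·DDC·DDC·ADB·ADB·DDC·CCD
    A ↦ ADB
    B ↦ CCD
    C ↦ ADB
    D ↦ DDC

A->ADB, B->CCD, C->ADB, D->DDC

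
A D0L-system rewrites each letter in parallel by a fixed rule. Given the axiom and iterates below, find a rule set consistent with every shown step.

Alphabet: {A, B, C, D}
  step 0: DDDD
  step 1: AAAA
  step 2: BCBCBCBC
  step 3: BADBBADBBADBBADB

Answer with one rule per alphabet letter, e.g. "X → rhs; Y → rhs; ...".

A->BC, B->BAD, C->B, D->A

  step 2 ⇒ step 3: BCBCBCBC ⇒ BAD·B·BAD·B·BAD·B·BAD·B
    B ↦ BAD
    C ↦ B
  step 1 ⇒ step 2: AAAA ⇒ BC·BC·BC·BC
    A ↦ BC
  step 0 ⇒ step 1: DDDD ⇒ A·A·A·A
    D ↦ A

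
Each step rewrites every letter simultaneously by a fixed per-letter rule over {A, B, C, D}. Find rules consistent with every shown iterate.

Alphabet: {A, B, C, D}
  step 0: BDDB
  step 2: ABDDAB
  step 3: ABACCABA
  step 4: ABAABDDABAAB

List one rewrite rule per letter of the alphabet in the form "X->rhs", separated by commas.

A->AB, B->A, C->D, D->C

  step 3 ⇒ step 4: ABACCABA ⇒ AB·A·AB·D·D·AB·A·AB
    A ↦ AB
    B ↦ A
    C ↦ D
  step 2 ⇒ step 3: ABDDAB ⇒ AB·A·C·C·AB·A
    D ↦ C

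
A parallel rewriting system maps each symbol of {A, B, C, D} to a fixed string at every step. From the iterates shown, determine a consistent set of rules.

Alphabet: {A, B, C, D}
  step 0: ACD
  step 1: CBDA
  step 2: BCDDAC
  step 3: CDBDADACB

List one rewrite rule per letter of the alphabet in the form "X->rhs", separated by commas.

A->C, B->CD, C->B, D->DA

  step 2 ⇒ step 3: BCDDAC ⇒ CD·B·DA·DA·C·B
    A ↦ C
    B ↦ CD
    C ↦ B
    D ↦ DA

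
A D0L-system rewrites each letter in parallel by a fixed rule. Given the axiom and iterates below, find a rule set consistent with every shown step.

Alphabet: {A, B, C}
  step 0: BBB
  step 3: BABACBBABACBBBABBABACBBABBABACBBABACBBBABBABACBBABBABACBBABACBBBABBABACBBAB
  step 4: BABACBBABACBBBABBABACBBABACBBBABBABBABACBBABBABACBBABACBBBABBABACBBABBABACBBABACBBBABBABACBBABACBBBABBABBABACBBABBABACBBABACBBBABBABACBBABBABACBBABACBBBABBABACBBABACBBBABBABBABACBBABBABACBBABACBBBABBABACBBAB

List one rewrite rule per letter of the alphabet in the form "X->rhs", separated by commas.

A->ACB, B->BAB, C->B

  step 3 ⇒ step 4: BABACBBABACBBBABBABACBBABBABACBBABACBBBABBABACBBABBABACBBABACBBBABBABACBBAB ⇒ BAB·ACB·BAB·ACB·B·BAB·BAB·ACB·BAB·ACB·B·BAB·BAB·BAB·ACB·BAB·BAB·ACB·BAB·ACB·B·BAB·BAB·ACB·BAB·BAB·ACB·BAB·ACB·B·BAB·BAB·ACB·BAB·ACB·B·BAB·BAB·BAB·ACB·BAB·BAB·ACB·BAB·ACB·B·BAB·BAB·ACB·BAB·BAB·ACB·BAB·ACB·B·BAB·BAB·ACB·BAB·ACB·B·BAB·BAB·BAB·ACB·BAB·BAB·ACB·BAB·ACB·B·BAB·BAB·ACB·BAB
    A ↦ ACB
    B ↦ BAB
    C ↦ B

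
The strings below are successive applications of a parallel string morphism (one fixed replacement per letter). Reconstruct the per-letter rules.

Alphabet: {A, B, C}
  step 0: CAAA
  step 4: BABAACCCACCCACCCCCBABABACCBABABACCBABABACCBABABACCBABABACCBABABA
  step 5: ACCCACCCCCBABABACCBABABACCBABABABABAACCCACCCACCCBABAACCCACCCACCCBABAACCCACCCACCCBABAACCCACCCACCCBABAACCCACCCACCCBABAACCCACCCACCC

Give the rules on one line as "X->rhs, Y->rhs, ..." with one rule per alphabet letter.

A->CC, B->AC, C->BA

  step 4 ⇒ step 5: BABAACCCACCCACCCCCBABABACCBABABACCBABABACCBABABACCBABABACCBABABA ⇒ AC·CC·AC·CC·CC·BA·BA·BA·CC·BA·BA·BA·CC·BA·BA·BA·BA·BA·AC·CC·AC·CC·AC·CC·BA·BA·AC·CC·AC·CC·AC·CC·BA·BA·AC·CC·AC·CC·AC·CC·BA·BA·AC·CC·AC·CC·AC·CC·BA·BA·AC·CC·AC·CC·AC·CC·BA·BA·AC·CC·AC·CC·AC·CC
    A ↦ CC
    B ↦ AC
    C ↦ BA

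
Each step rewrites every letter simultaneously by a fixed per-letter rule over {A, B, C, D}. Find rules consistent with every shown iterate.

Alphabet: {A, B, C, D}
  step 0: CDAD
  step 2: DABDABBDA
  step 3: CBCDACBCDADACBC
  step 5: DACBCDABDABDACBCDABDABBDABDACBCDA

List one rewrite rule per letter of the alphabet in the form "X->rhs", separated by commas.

  step 2 ⇒ step 3: DABDABBDA ⇒ CB·C·DA·CB·C·DA·DA·CB·C
    A ↦ C
    B ↦ DA
    D ↦ CB
    C ↦ B  (constrained at step 0)

A->C, B->DA, C->B, D->CB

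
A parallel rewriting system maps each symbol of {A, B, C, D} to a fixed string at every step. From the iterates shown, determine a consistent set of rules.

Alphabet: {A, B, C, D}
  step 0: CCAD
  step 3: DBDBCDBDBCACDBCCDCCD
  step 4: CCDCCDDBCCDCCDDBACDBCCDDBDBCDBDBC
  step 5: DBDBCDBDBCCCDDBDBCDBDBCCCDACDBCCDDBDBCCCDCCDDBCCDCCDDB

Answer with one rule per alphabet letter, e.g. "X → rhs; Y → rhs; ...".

A->AC, B->CD, C->DB, D->C

  step 4 ⇒ step 5: CCDCCDDBCCDCCDDBACDBCCDDBDBCDBDBC ⇒ DB·DB·C·DB·DB·C·C·CD·DB·DB·C·DB·DB·C·C·CD·AC·DB·C·CD·DB·DB·C·C·CD·C·CD·DB·C·CD·C·CD·DB
    A ↦ AC
    B ↦ CD
    C ↦ DB
    D ↦ C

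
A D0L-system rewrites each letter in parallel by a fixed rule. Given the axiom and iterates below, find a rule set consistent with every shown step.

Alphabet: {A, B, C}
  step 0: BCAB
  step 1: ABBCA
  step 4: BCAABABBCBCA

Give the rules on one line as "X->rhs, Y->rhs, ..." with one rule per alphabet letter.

  step 0 ⇒ step 1: BCAB ⇒ A·B·BC·A
    A ↦ BC
    B ↦ A
    C ↦ B

A->BC, B->A, C->B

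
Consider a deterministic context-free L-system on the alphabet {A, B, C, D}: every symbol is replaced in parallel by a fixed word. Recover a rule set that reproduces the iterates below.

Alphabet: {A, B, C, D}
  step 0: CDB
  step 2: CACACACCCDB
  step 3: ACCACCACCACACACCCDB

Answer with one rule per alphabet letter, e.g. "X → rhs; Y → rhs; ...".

A->C, B->DB, C->AC, D->CC

  step 2 ⇒ step 3: CACACACCCDB ⇒ AC·C·AC·C·AC·C·AC·AC·AC·CC·DB
    A ↦ C
    B ↦ DB
    C ↦ AC
    D ↦ CC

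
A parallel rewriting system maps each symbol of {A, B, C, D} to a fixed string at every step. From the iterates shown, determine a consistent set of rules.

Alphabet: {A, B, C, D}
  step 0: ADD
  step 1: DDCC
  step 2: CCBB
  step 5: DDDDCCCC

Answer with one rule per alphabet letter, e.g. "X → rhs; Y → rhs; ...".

  step 1 ⇒ step 2: DDCC ⇒ C·C·B·B
    C ↦ B
    D ↦ C
  step 0 ⇒ step 1: ADD ⇒ DD·C·C
    A ↦ DD
    B ↦ A  (constrained at step 2)

A->DD, B->A, C->B, D->C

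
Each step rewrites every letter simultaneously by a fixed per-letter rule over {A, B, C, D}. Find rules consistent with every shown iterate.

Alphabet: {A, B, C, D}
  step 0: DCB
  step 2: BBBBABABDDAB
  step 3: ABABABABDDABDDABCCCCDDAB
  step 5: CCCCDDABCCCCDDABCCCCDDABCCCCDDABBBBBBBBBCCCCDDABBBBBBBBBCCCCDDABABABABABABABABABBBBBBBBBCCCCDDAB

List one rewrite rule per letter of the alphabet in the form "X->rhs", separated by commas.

  step 2 ⇒ step 3: BBBBABABDDAB ⇒ AB·AB·AB·AB·DD·AB·DD·AB·CC·CC·DD·AB
    A ↦ DD
    B ↦ AB
    D ↦ CC
    C ↦ BB  (constrained at step 0)

A->DD, B->AB, C->BB, D->CC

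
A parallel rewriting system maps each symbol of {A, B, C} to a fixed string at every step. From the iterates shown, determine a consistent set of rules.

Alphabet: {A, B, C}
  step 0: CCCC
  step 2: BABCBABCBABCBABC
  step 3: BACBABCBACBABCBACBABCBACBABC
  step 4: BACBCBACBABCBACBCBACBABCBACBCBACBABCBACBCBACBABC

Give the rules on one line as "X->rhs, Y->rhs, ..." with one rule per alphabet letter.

  step 3 ⇒ step 4: BACBABCBACBABCBACBABCBACBABC ⇒ BA·C·BC·BA·C·BA·BC·BA·C·BC·BA·C·BA·BC·BA·C·BC·BA·C·BA·BC·BA·C·BC·BA·C·BA·BC
    A ↦ C
    B ↦ BA
    C ↦ BC

A->C, B->BA, C->BC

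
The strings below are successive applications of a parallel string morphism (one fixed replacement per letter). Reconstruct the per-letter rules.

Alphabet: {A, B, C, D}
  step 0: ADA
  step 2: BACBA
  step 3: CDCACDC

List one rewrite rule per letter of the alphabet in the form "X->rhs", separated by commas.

  step 2 ⇒ step 3: BACBA ⇒ C·DC·A·C·DC
    A ↦ DC
    B ↦ C
    C ↦ A
    D ↦ B  (constrained at step 0)

A->DC, B->C, C->A, D->B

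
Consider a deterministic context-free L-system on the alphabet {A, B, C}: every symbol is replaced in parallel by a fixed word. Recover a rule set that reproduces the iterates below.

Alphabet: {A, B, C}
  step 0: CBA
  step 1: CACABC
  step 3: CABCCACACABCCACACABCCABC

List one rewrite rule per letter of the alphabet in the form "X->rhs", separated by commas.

A->BC, B->CA, C->CA

  step 0 ⇒ step 1: CBA ⇒ CA·CA·BC
    A ↦ BC
    B ↦ CA
    C ↦ CA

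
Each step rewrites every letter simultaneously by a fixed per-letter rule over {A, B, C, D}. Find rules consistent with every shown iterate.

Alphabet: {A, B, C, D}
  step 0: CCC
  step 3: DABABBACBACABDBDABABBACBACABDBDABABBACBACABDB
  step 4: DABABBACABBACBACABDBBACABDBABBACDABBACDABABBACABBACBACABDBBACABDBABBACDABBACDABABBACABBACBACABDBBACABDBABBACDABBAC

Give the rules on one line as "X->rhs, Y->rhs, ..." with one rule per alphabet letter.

A->AB, B->BAC, C->DB, D->DAB

  step 3 ⇒ step 4: DABABBACBACABDBDABABBACBACABDBDABABBACBACABDB ⇒ DAB·AB·BAC·AB·BAC·BAC·AB·DB·BAC·AB·DB·AB·BAC·DAB·BAC·DAB·AB·BAC·AB·BAC·BAC·AB·DB·BAC·AB·DB·AB·BAC·DAB·BAC·DAB·AB·BAC·AB·BAC·BAC·AB·DB·BAC·AB·DB·AB·BAC·DAB·BAC
    A ↦ AB
    B ↦ BAC
    C ↦ DB
    D ↦ DAB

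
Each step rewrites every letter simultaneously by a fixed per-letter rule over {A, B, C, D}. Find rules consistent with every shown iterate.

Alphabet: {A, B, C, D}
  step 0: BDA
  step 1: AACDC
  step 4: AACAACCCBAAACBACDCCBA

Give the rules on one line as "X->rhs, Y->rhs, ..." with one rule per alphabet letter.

  step 0 ⇒ step 1: BDA ⇒ AA·CD·C
    A ↦ C
    B ↦ AA
    D ↦ CD
    C ↦ BA  (constrained at step 1)

A->C, B->AA, C->BA, D->CD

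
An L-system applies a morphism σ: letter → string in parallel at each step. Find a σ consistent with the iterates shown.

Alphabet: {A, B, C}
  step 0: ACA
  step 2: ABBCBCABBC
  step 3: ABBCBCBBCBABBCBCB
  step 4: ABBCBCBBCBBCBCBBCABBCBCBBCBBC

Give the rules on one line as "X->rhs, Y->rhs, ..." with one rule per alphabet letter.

A->AB, B->BC, C->B

  step 3 ⇒ step 4: ABBCBCBBCBABBCBCB ⇒ AB·BC·BC·B·BC·B·BC·BC·B·BC·AB·BC·BC·B·BC·B·BC
    A ↦ AB
    B ↦ BC
    C ↦ B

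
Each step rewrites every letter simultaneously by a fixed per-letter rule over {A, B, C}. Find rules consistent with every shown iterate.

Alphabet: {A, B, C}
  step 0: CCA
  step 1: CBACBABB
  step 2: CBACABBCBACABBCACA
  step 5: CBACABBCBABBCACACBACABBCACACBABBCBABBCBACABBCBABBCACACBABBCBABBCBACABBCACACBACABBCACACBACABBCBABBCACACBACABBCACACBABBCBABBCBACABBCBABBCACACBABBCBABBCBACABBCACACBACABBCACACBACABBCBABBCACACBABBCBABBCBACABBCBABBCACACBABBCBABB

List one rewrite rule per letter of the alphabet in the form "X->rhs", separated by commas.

  step 1 ⇒ step 2: CBACBABB ⇒ CBA·CA·BB·CBA·CA·BB·CA·CA
    A ↦ BB
    B ↦ CA
    C ↦ CBA

A->BB, B->CA, C->CBA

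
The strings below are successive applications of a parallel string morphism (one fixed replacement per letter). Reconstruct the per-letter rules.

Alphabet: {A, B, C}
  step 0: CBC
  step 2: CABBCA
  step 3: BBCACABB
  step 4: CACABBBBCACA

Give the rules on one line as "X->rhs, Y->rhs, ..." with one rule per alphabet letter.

  step 3 ⇒ step 4: BBCACABB ⇒ CA·CA·B·B·B·B·CA·CA
    A ↦ B
    B ↦ CA
    C ↦ B

A->B, B->CA, C->B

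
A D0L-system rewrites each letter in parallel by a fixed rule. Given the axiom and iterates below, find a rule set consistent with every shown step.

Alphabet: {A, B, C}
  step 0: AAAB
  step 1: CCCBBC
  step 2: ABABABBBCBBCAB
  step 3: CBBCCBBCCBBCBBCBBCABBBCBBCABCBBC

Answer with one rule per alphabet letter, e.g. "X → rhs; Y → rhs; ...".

A->C, B->BBC, C->AB

  step 2 ⇒ step 3: ABABABBBCBBCAB ⇒ C·BBC·C·BBC·C·BBC·BBC·BBC·AB·BBC·BBC·AB·C·BBC
    A ↦ C
    B ↦ BBC
    C ↦ AB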